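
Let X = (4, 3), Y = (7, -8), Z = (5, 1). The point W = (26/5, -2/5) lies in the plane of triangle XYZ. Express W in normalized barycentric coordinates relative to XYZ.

(1/5, 1/5, 3/5)

Signed area of the reference triangle: [XYZ] = ½·(4·(-8−1) + 7·(1−3) + 5·(3−(-8))) = ½·(-36 − 14 + 55) = 5/2.
[WYZ] = ½·((26/5)·(-8−1) + 7·(1−(-2/5)) + 5·(-2/5−(-8))) = ½·(-234/5 + 49/5 + 38) = 1/2, so the X-coordinate is (1/2)/(5/2) = 1/5.
[XWZ] = ½·(4·(-2/5−1) + (26/5)·(1−3) + 5·(3−(-2/5))) = ½·(-28/5 − 52/5 + 17) = 1/2, so the Y-coordinate is 1/5.
[XYW] = ½·(4·(-8−(-2/5)) + 7·(-2/5−3) + (26/5)·(3−(-8))) = ½·(-152/5 − 119/5 + 286/5) = 3/2, so the Z-coordinate is 3/5.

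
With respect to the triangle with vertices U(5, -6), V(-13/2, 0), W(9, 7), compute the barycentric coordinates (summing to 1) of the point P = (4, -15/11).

Signed area of the reference triangle: [UVW] = ½·(5·(0−7) + (-13/2)·(7−(-6)) + 9·(-6−0)) = ½·(-35 − 169/2 − 54) = -347/4.
[PVW] = ½·(4·(0−7) + (-13/2)·(7−(-15/11)) + 9·(-15/11−0)) = ½·(-28 − 598/11 − 135/11) = -1041/22, so the U-coordinate is (-1041/22)/(-347/4) = 6/11.
[UPW] = ½·(5·(-15/11−7) + 4·(7−(-6)) + 9·(-6−(-15/11))) = ½·(-460/11 + 52 − 459/11) = -347/22, so the V-coordinate is 2/11.
[UVP] = ½·(5·(0−(-15/11)) + (-13/2)·(-15/11−(-6)) + 4·(-6−0)) = ½·(75/11 − 663/22 − 24) = -1041/44, so the W-coordinate is 3/11.
Check: 6/11 + 2/11 + 3/11 = 1.

(6/11, 2/11, 3/11)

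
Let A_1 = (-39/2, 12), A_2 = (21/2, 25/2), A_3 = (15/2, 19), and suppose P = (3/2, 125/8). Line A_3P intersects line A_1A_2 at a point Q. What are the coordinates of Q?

(-9/2, 49/4)

Barycentric coordinates of P with respect to A_1A_2A_3: (1/4, 1/4, 1/2).
On side A_1A_2 the A_3-coordinate is zero; dropping P's A_3-weight 1/2 and renormalizing the remaining 1/4 : 1/4 gives weights 1/2, 1/2 on A_1, A_2.
Q = (1/2)·(-39/2, 12) + (1/2)·(21/2, 25/2) = (-9/2, 49/4).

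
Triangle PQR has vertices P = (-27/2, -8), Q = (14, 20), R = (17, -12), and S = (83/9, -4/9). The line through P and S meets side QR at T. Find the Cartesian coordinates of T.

(110/7, 12/7)

Barycentric coordinates of S with respect to PQR: (2/9, 1/3, 4/9).
On side QR the P-coordinate is zero; dropping S's P-weight 2/9 and renormalizing the remaining 1/3 : 4/9 gives weights 3/7, 4/7 on Q, R.
T = (3/7)·(14, 20) + (4/7)·(17, -12) = (110/7, 12/7).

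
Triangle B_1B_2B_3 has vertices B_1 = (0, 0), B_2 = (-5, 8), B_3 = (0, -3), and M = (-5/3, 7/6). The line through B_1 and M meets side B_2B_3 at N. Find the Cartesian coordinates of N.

(-2, 7/5)

Barycentric coordinates of M with respect to B_1B_2B_3: (1/6, 1/3, 1/2).
On side B_2B_3 the B_1-coordinate is zero; dropping M's B_1-weight 1/6 and renormalizing the remaining 1/3 : 1/2 gives weights 2/5, 3/5 on B_2, B_3.
N = (2/5)·(-5, 8) + (3/5)·(0, -3) = (-2, 7/5).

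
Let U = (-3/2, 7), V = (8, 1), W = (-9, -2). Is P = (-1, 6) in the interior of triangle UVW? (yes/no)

Barycentric coordinates of P: (224/261, 8/87, 13/261).
The three coordinates are positive, positive, positive; a point is interior exactly when all three are positive.

yes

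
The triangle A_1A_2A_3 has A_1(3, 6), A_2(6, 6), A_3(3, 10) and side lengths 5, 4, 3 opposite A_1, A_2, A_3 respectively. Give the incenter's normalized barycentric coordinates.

The incenter has barycentric coordinates proportional to the opposite side lengths: (5 : 4 : 3).
Normalizing by 5+4+3 = 12 gives (5/12, 1/3, 1/4).

(5/12, 1/3, 1/4)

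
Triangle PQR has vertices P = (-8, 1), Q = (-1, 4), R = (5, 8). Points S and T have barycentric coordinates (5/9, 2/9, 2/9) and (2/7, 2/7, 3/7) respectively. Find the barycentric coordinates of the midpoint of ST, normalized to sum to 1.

Since both coordinate triples sum to 1, the midpoint's barycentrics are the componentwise average.
(5/9+2/7)/2 = 53/126; similarly 16/63 and 41/126.

(53/126, 16/63, 41/126)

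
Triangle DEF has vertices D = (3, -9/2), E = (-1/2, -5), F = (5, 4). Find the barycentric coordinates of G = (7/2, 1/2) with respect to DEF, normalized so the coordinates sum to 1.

(1/5, 1/5, 3/5)

Signed area of the reference triangle: [DEF] = ½·(3·(-5−4) + (-1/2)·(4−(-9/2)) + 5·(-9/2−(-5))) = ½·(-27 − 17/4 + 5/2) = -115/8.
[GEF] = ½·((7/2)·(-5−4) + (-1/2)·(4−(1/2)) + 5·(1/2−(-5))) = ½·(-63/2 − 7/4 + 55/2) = -23/8, so the D-coordinate is (-23/8)/(-115/8) = 1/5.
[DGF] = ½·(3·(1/2−4) + (7/2)·(4−(-9/2)) + 5·(-9/2−(1/2))) = ½·(-21/2 + 119/4 − 25) = -23/8, so the E-coordinate is 1/5.
[DEG] = ½·(3·(-5−(1/2)) + (-1/2)·(1/2−(-9/2)) + (7/2)·(-9/2−(-5))) = ½·(-33/2 − 5/2 + 7/4) = -69/8, so the F-coordinate is 3/5.
Check: 1/5 + 1/5 + 3/5 = 1.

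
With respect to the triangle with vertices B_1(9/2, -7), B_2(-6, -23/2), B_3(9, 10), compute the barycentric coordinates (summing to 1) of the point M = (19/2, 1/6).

Signed area of the reference triangle: [B_1B_2B_3] = ½·((9/2)·(-23/2−10) + (-6)·(10−(-7)) + 9·(-7−(-23/2))) = ½·(-387/4 − 102 + 81/2) = -633/8.
[MB_2B_3] = ½·((19/2)·(-23/2−10) + (-6)·(10−(1/6)) + 9·(1/6−(-23/2))) = ½·(-817/4 − 59 + 105) = -633/8, so the B_1-coordinate is (-633/8)/(-633/8) = 1.
[B_1MB_3] = ½·((9/2)·(1/6−10) + (19/2)·(10−(-7)) + 9·(-7−(1/6))) = ½·(-177/4 + 323/2 − 129/2) = 211/8, so the B_2-coordinate is -1/3.
[B_1B_2M] = ½·((9/2)·(-23/2−(1/6)) + (-6)·(1/6−(-7)) + (19/2)·(-7−(-23/2))) = ½·(-105/2 − 43 + 171/4) = -211/8, so the B_3-coordinate is 1/3.

(1, -1/3, 1/3)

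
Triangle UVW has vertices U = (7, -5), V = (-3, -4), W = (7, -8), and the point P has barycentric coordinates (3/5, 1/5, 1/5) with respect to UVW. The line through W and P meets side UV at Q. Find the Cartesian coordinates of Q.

(9/2, -19/4)

Line WP meets UV where the W-coordinate vanishes; zeroing P's W-weight and renormalizing leaves U, V-weights 3/5 : 1/5 → (3/4, 1/4).
So Q = (3/4)·U + (1/4)·V = (9/2, -19/4).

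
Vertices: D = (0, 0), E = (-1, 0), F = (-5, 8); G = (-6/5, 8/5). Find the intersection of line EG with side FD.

(-5/4, 2)

Barycentric coordinates of G with respect to DEF: (3/5, 1/5, 1/5).
On side FD the E-coordinate is zero; dropping G's E-weight 1/5 and renormalizing the remaining 1/5 : 3/5 gives weights 1/4, 3/4 on F, D.
H = (1/4)·(-5, 8) + (3/4)·(0, 0) = (-5/4, 2).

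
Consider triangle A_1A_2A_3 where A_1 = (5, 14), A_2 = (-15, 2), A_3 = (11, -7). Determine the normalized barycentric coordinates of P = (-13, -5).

Signed area of the reference triangle: [A_1A_2A_3] = ½·(5·(2−(-7)) + (-15)·(-7−14) + 11·(14−2)) = ½·(45 + 315 + 132) = 246.
[PA_2A_3] = ½·((-13)·(2−(-7)) + (-15)·(-7−(-5)) + 11·(-5−2)) = ½·(-117 + 30 − 77) = -82, so the A_1-coordinate is (-82)/246 = -1/3.
[A_1PA_3] = ½·(5·(-5−(-7)) + (-13)·(-7−14) + 11·(14−(-5))) = ½·(10 + 273 + 209) = 246, so the A_2-coordinate is 1.
[A_1A_2P] = ½·(5·(2−(-5)) + (-15)·(-5−14) + (-13)·(14−2)) = ½·(35 + 285 − 156) = 82, so the A_3-coordinate is 1/3.
Check: -1/3 + 1 + 1/3 = 1.

(-1/3, 1, 1/3)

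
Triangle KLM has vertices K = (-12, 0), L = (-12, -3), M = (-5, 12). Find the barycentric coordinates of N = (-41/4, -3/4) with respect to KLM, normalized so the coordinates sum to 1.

Signed area of the reference triangle: [KLM] = ½·((-12)·(-3−12) + (-12)·(12−0) + (-5)·(0−(-3))) = ½·(180 − 144 − 15) = 21/2.
[NLM] = ½·((-41/4)·(-3−12) + (-12)·(12−(-3/4)) + (-5)·(-3/4−(-3))) = ½·(615/4 − 153 − 45/4) = -21/4, so the K-coordinate is (-21/4)/(21/2) = -1/2.
[KNM] = ½·((-12)·(-3/4−12) + (-41/4)·(12−0) + (-5)·(0−(-3/4))) = ½·(153 − 123 − 15/4) = 105/8, so the L-coordinate is 5/4.
[KLN] = ½·((-12)·(-3−(-3/4)) + (-12)·(-3/4−0) + (-41/4)·(0−(-3))) = ½·(27 + 9 − 123/4) = 21/8, so the M-coordinate is 1/4.
Check: -1/2 + 5/4 + 1/4 = 1.

(-1/2, 5/4, 1/4)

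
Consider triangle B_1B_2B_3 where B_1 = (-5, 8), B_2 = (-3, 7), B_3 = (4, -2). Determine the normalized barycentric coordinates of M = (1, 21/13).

Signed area of the reference triangle: [B_1B_2B_3] = ½·((-5)·(7−(-2)) + (-3)·(-2−8) + 4·(8−7)) = ½·(-45 + 30 + 4) = -11/2.
[MB_2B_3] = ½·(1·(7−(-2)) + (-3)·(-2−(21/13)) + 4·(21/13−7)) = ½·(9 + 141/13 − 280/13) = -11/13, so the B_1-coordinate is (-11/13)/(-11/2) = 2/13.
[B_1MB_3] = ½·((-5)·(21/13−(-2)) + 1·(-2−8) + 4·(8−(21/13))) = ½·(-235/13 − 10 + 332/13) = -33/26, so the B_2-coordinate is 3/13.
[B_1B_2M] = ½·((-5)·(7−(21/13)) + (-3)·(21/13−8) + 1·(8−7)) = ½·(-350/13 + 249/13 + 1) = -44/13, so the B_3-coordinate is 8/13.
Check: 2/13 + 3/13 + 8/13 = 1.

(2/13, 3/13, 8/13)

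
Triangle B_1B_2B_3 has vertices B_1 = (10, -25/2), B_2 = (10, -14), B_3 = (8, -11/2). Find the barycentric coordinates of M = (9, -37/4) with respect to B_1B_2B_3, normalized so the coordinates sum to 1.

(1/3, 1/6, 1/2)

Signed area of the reference triangle: [B_1B_2B_3] = ½·(10·(-14−(-11/2)) + 10·(-11/2−(-25/2)) + 8·(-25/2−(-14))) = ½·(-85 + 70 + 12) = -3/2.
[MB_2B_3] = ½·(9·(-14−(-11/2)) + 10·(-11/2−(-37/4)) + 8·(-37/4−(-14))) = ½·(-153/2 + 75/2 + 38) = -1/2, so the B_1-coordinate is (-1/2)/(-3/2) = 1/3.
[B_1MB_3] = ½·(10·(-37/4−(-11/2)) + 9·(-11/2−(-25/2)) + 8·(-25/2−(-37/4))) = ½·(-75/2 + 63 − 26) = -1/4, so the B_2-coordinate is 1/6.
[B_1B_2M] = ½·(10·(-14−(-37/4)) + 10·(-37/4−(-25/2)) + 9·(-25/2−(-14))) = ½·(-95/2 + 65/2 + 27/2) = -3/4, so the B_3-coordinate is 1/2.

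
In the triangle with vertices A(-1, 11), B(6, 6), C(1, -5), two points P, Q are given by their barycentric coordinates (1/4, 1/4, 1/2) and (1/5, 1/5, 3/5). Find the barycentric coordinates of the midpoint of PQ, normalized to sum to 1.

Since both coordinate triples sum to 1, the midpoint's barycentrics are the componentwise average.
(1/4+1/5)/2 = 9/40; similarly 9/40 and 11/20.

(9/40, 9/40, 11/20)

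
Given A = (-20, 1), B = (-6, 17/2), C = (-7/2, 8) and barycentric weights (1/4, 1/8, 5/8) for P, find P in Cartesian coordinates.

(-127/16, 101/16)

P = (1/4)·A + (1/8)·B + (5/8)·C.
x-coordinate: (1/4)·(-20) + (1/8)·(-6) + (5/8)·(-7/2) = -127/16.
y-coordinate: (1/4)·1 + (1/8)·(17/2) + (5/8)·8 = 101/16.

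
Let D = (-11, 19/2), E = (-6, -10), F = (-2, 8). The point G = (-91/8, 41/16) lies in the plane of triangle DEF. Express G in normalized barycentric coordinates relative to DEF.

Signed area of the reference triangle: [DEF] = ½·((-11)·(-10−8) + (-6)·(8−(19/2)) + (-2)·(19/2−(-10))) = ½·(198 + 9 − 39) = 84.
[GEF] = ½·((-91/8)·(-10−8) + (-6)·(8−(41/16)) + (-2)·(41/16−(-10))) = ½·(819/4 − 261/8 − 201/8) = 147/2, so the D-coordinate is (147/2)/84 = 7/8.
[DGF] = ½·((-11)·(41/16−8) + (-91/8)·(8−(19/2)) + (-2)·(19/2−(41/16))) = ½·(957/16 + 273/16 − 111/8) = 63/2, so the E-coordinate is 3/8.
[DEG] = ½·((-11)·(-10−(41/16)) + (-6)·(41/16−(19/2)) + (-91/8)·(19/2−(-10))) = ½·(2211/16 + 333/8 − 3549/16) = -21, so the F-coordinate is -1/4.

(7/8, 3/8, -1/4)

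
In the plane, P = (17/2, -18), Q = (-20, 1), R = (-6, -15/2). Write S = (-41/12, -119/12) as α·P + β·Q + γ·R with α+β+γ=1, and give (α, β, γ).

(1/2, 1/3, 1/6)

Signed area of the reference triangle: [PQR] = ½·((17/2)·(1−(-15/2)) + (-20)·(-15/2−(-18)) + (-6)·(-18−1)) = ½·(289/4 − 210 + 114) = -95/8.
[SQR] = ½·((-41/12)·(1−(-15/2)) + (-20)·(-15/2−(-119/12)) + (-6)·(-119/12−1)) = ½·(-697/24 − 145/3 + 131/2) = -95/16, so the P-coordinate is (-95/16)/(-95/8) = 1/2.
[PSR] = ½·((17/2)·(-119/12−(-15/2)) + (-41/12)·(-15/2−(-18)) + (-6)·(-18−(-119/12))) = ½·(-493/24 − 287/8 + 97/2) = -95/24, so the Q-coordinate is 1/3.
[PQS] = ½·((17/2)·(1−(-119/12)) + (-20)·(-119/12−(-18)) + (-41/12)·(-18−1)) = ½·(2227/24 − 485/3 + 779/12) = -95/48, so the R-coordinate is 1/6.
Check: 1/2 + 1/3 + 1/6 = 1.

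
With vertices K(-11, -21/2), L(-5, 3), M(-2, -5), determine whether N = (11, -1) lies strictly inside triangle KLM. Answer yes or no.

Barycentric coordinates of N: (-232/177, -71/177, 160/59).
The three coordinates are negative, negative, positive; a point is interior exactly when all three are positive.

no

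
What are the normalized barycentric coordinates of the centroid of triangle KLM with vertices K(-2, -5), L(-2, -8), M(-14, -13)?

The centroid is the average of the vertices, so each weight is 1/3.

(1/3, 1/3, 1/3)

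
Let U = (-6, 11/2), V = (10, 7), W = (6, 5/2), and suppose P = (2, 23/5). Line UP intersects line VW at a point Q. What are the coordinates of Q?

(22/3, 4)

Barycentric coordinates of P with respect to UVW: (2/5, 1/5, 2/5).
On side VW the U-coordinate is zero; dropping P's U-weight 2/5 and renormalizing the remaining 1/5 : 2/5 gives weights 1/3, 2/3 on V, W.
Q = (1/3)·(10, 7) + (2/3)·(6, 5/2) = (22/3, 4).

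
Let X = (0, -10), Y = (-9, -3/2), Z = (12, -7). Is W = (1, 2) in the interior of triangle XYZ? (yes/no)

no

Barycentric coordinates of W: (-257/258, 47/43, 233/258).
The three coordinates are negative, positive, positive; a point is interior exactly when all three are positive.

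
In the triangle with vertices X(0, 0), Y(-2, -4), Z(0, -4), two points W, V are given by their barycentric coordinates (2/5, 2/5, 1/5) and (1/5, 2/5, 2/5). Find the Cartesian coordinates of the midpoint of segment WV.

Barycentric coordinates of the midpoint are the average: (3/10, 2/5, 3/10).
Converting: (3/10)·X + (2/5)·Y + (3/10)·Z = (-4/5, -14/5).

(-4/5, -14/5)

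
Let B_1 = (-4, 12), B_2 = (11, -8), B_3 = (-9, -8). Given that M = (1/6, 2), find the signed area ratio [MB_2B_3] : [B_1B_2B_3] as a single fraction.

[B_1B_2B_3] = ½·((-4)·(-8−(-8)) + 11·(-8−12) + (-9)·(12−(-8))) = ½·(0 − 220 − 180) = -200.
[MB_2B_3] = ½·((1/6)·(-8−(-8)) + 11·(-8−2) + (-9)·(2−(-8))) = ½·(0 − 110 − 90) = -100, so the ratio is (-100)/(-200) = 1/2.

1/2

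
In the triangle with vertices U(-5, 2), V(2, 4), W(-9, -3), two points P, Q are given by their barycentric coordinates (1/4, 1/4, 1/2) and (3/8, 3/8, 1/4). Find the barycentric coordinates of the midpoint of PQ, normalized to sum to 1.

(5/16, 5/16, 3/8)

Since both coordinate triples sum to 1, the midpoint's barycentrics are the componentwise average.
(1/4+3/8)/2 = 5/16; similarly 5/16 and 3/8.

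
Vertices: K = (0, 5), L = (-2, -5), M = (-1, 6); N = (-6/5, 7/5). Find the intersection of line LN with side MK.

(-2/3, 17/3)

Barycentric coordinates of N with respect to KLM: (1/5, 2/5, 2/5).
On side MK the L-coordinate is zero; dropping N's L-weight 2/5 and renormalizing the remaining 2/5 : 1/5 gives weights 2/3, 1/3 on M, K.
J = (2/3)·(-1, 6) + (1/3)·(0, 5) = (-2/3, 17/3).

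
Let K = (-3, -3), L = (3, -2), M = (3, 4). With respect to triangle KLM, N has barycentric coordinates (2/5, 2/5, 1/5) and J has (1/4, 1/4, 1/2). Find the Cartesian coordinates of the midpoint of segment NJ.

Barycentric coordinates of the midpoint are the average: (13/40, 13/40, 7/20).
Converting: (13/40)·K + (13/40)·L + (7/20)·M = (21/20, -9/40).

(21/20, -9/40)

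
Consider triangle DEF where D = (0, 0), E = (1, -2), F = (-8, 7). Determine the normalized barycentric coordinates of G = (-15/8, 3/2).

(5/8, 1/8, 1/4)

Signed area of the reference triangle: [DEF] = ½·(0·(-2−7) + 1·(7−0) + (-8)·(0−(-2))) = ½·(0 + 7 − 16) = -9/2.
[GEF] = ½·((-15/8)·(-2−7) + 1·(7−(3/2)) + (-8)·(3/2−(-2))) = ½·(135/8 + 11/2 − 28) = -45/16, so the D-coordinate is (-45/16)/(-9/2) = 5/8.
[DGF] = ½·(0·(3/2−7) + (-15/8)·(7−0) + (-8)·(0−(3/2))) = ½·(0 − 105/8 + 12) = -9/16, so the E-coordinate is 1/8.
[DEG] = ½·(0·(-2−(3/2)) + 1·(3/2−0) + (-15/8)·(0−(-2))) = ½·(0 + 3/2 − 15/4) = -9/8, so the F-coordinate is 1/4.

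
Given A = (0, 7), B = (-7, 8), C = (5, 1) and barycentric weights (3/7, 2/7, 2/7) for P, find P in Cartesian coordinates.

P = (3/7)·A + (2/7)·B + (2/7)·C.
x-coordinate: (3/7)·0 + (2/7)·(-7) + (2/7)·5 = -4/7.
y-coordinate: (3/7)·7 + (2/7)·8 + (2/7)·1 = 39/7.

(-4/7, 39/7)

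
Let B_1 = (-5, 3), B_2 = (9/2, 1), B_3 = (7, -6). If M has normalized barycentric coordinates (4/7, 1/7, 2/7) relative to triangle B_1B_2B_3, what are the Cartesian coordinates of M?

(-3/14, 1/7)

M = (4/7)·B_1 + (1/7)·B_2 + (2/7)·B_3.
x-coordinate: (4/7)·(-5) + (1/7)·(9/2) + (2/7)·7 = -3/14.
y-coordinate: (4/7)·3 + (1/7)·1 + (2/7)·(-6) = 1/7.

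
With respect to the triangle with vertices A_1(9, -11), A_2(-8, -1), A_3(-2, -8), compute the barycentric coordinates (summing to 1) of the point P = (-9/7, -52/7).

(1/7, 1/7, 5/7)

Signed area of the reference triangle: [A_1A_2A_3] = ½·(9·(-1−(-8)) + (-8)·(-8−(-11)) + (-2)·(-11−(-1))) = ½·(63 − 24 + 20) = 59/2.
[PA_2A_3] = ½·((-9/7)·(-1−(-8)) + (-8)·(-8−(-52/7)) + (-2)·(-52/7−(-1))) = ½·(-9 + 32/7 + 90/7) = 59/14, so the A_1-coordinate is (59/14)/(59/2) = 1/7.
[A_1PA_3] = ½·(9·(-52/7−(-8)) + (-9/7)·(-8−(-11)) + (-2)·(-11−(-52/7))) = ½·(36/7 − 27/7 + 50/7) = 59/14, so the A_2-coordinate is 1/7.
[A_1A_2P] = ½·(9·(-1−(-52/7)) + (-8)·(-52/7−(-11)) + (-9/7)·(-11−(-1))) = ½·(405/7 − 200/7 + 90/7) = 295/14, so the A_3-coordinate is 5/7.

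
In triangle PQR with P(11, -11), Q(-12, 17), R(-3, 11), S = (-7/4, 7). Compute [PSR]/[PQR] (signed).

[PQR] = ½·(11·(17−11) + (-12)·(11−(-11)) + (-3)·(-11−17)) = ½·(66 − 264 + 84) = -57.
[PSR] = ½·(11·(7−11) + (-7/4)·(11−(-11)) + (-3)·(-11−7)) = ½·(-44 − 77/2 + 54) = -57/4, so the ratio is (-57/4)/(-57) = 1/4.

1/4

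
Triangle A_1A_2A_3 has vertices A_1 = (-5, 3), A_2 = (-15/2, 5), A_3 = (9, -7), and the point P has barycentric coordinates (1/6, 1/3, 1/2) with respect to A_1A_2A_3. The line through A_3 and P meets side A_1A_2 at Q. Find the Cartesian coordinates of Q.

(-20/3, 13/3)

Line A_3P meets A_1A_2 where the A_3-coordinate vanishes; zeroing P's A_3-weight and renormalizing leaves A_1, A_2-weights 1/6 : 1/3 → (1/3, 2/3).
So Q = (1/3)·A_1 + (2/3)·A_2 = (-20/3, 13/3).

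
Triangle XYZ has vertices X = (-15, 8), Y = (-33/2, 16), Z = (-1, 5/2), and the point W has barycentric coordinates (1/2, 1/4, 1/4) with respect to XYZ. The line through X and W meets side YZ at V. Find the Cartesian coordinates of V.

(-35/4, 37/4)

Line XW meets YZ where the X-coordinate vanishes; zeroing W's X-weight and renormalizing leaves Y, Z-weights 1/4 : 1/4 → (1/2, 1/2).
So V = (1/2)·Y + (1/2)·Z = (-35/4, 37/4).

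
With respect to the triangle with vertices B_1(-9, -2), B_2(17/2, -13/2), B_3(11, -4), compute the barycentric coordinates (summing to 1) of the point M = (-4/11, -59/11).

(5/11, 10/11, -4/11)

Signed area of the reference triangle: [B_1B_2B_3] = ½·((-9)·(-13/2−(-4)) + (17/2)·(-4−(-2)) + 11·(-2−(-13/2))) = ½·(45/2 − 17 + 99/2) = 55/2.
[MB_2B_3] = ½·((-4/11)·(-13/2−(-4)) + (17/2)·(-4−(-59/11)) + 11·(-59/11−(-13/2))) = ½·(10/11 + 255/22 + 25/2) = 25/2, so the B_1-coordinate is (25/2)/(55/2) = 5/11.
[B_1MB_3] = ½·((-9)·(-59/11−(-4)) + (-4/11)·(-4−(-2)) + 11·(-2−(-59/11))) = ½·(135/11 + 8/11 + 37) = 25, so the B_2-coordinate is 10/11.
[B_1B_2M] = ½·((-9)·(-13/2−(-59/11)) + (17/2)·(-59/11−(-2)) + (-4/11)·(-2−(-13/2))) = ½·(225/22 − 629/22 − 18/11) = -10, so the B_3-coordinate is -4/11.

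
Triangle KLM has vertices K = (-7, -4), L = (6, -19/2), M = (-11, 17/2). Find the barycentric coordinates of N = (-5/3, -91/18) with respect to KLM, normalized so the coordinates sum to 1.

Signed area of the reference triangle: [KLM] = ½·((-7)·(-19/2−(17/2)) + 6·(17/2−(-4)) + (-11)·(-4−(-19/2))) = ½·(126 + 75 − 121/2) = 281/4.
[NLM] = ½·((-5/3)·(-19/2−(17/2)) + 6·(17/2−(-91/18)) + (-11)·(-91/18−(-19/2))) = ½·(30 + 244/3 − 440/9) = 281/9, so the K-coordinate is (281/9)/(281/4) = 4/9.
[KNM] = ½·((-7)·(-91/18−(17/2)) + (-5/3)·(17/2−(-4)) + (-11)·(-4−(-91/18))) = ½·(854/9 − 125/6 − 209/18) = 281/9, so the L-coordinate is 4/9.
[KLN] = ½·((-7)·(-19/2−(-91/18)) + 6·(-91/18−(-4)) + (-5/3)·(-4−(-19/2))) = ½·(280/9 − 19/3 − 55/6) = 281/36, so the M-coordinate is 1/9.

(4/9, 4/9, 1/9)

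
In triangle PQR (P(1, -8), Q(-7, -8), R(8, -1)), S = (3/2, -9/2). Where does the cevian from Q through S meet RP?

Barycentric coordinates of S with respect to PQR: (1/8, 3/8, 1/2).
On side RP the Q-coordinate is zero; dropping S's Q-weight 3/8 and renormalizing the remaining 1/2 : 1/8 gives weights 4/5, 1/5 on R, P.
T = (4/5)·(8, -1) + (1/5)·(1, -8) = (33/5, -12/5).

(33/5, -12/5)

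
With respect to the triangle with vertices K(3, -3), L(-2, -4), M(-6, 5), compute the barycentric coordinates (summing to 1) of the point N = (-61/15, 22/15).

(1/15, 1/3, 3/5)

Signed area of the reference triangle: [KLM] = ½·(3·(-4−5) + (-2)·(5−(-3)) + (-6)·(-3−(-4))) = ½·(-27 − 16 − 6) = -49/2.
[NLM] = ½·((-61/15)·(-4−5) + (-2)·(5−(22/15)) + (-6)·(22/15−(-4))) = ½·(183/5 − 106/15 − 164/5) = -49/30, so the K-coordinate is (-49/30)/(-49/2) = 1/15.
[KNM] = ½·(3·(22/15−5) + (-61/15)·(5−(-3)) + (-6)·(-3−(22/15))) = ½·(-53/5 − 488/15 + 134/5) = -49/6, so the L-coordinate is 1/3.
[KLN] = ½·(3·(-4−(22/15)) + (-2)·(22/15−(-3)) + (-61/15)·(-3−(-4))) = ½·(-82/5 − 134/15 − 61/15) = -147/10, so the M-coordinate is 3/5.
Check: 1/15 + 1/3 + 3/5 = 1.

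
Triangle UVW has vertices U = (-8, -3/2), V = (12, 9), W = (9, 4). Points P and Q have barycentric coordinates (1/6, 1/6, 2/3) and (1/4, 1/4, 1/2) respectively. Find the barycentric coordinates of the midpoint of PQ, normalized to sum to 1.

(5/24, 5/24, 7/12)

Since both coordinate triples sum to 1, the midpoint's barycentrics are the componentwise average.
(1/6+1/4)/2 = 5/24; similarly 5/24 and 7/12.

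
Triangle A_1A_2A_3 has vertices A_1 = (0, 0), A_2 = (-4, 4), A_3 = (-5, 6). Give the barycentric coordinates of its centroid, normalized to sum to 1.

(1/3, 1/3, 1/3)

The centroid is the average of the vertices, so each weight is 1/3.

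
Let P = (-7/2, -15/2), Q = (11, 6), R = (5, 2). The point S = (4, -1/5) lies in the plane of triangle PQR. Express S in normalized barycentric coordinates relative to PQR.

(2/5, 2/5, 1/5)

Signed area of the reference triangle: [PQR] = ½·((-7/2)·(6−2) + 11·(2−(-15/2)) + 5·(-15/2−6)) = ½·(-14 + 209/2 − 135/2) = 23/2.
[SQR] = ½·(4·(6−2) + 11·(2−(-1/5)) + 5·(-1/5−6)) = ½·(16 + 121/5 − 31) = 23/5, so the P-coordinate is (23/5)/(23/2) = 2/5.
[PSR] = ½·((-7/2)·(-1/5−2) + 4·(2−(-15/2)) + 5·(-15/2−(-1/5))) = ½·(77/10 + 38 − 73/2) = 23/5, so the Q-coordinate is 2/5.
[PQS] = ½·((-7/2)·(6−(-1/5)) + 11·(-1/5−(-15/2)) + 4·(-15/2−6)) = ½·(-217/10 + 803/10 − 54) = 23/10, so the R-coordinate is 1/5.
Check: 2/5 + 2/5 + 1/5 = 1.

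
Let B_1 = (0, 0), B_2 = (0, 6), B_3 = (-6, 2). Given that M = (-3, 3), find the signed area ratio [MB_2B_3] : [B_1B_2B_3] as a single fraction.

[B_1B_2B_3] = ½·(0·(6−2) + 0·(2−0) + (-6)·(0−6)) = ½·(0 + 0 + 36) = 18.
[MB_2B_3] = ½·((-3)·(6−2) + 0·(2−3) + (-6)·(3−6)) = ½·(-12 + 0 + 18) = 3, so the ratio is 3/18 = 1/6.

1/6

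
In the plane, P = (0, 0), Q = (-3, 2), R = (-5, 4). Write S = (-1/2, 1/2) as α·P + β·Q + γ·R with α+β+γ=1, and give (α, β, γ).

Signed area of the reference triangle: [PQR] = ½·(0·(2−4) + (-3)·(4−0) + (-5)·(0−2)) = ½·(0 − 12 + 10) = -1.
[SQR] = ½·((-1/2)·(2−4) + (-3)·(4−(1/2)) + (-5)·(1/2−2)) = ½·(1 − 21/2 + 15/2) = -1, so the P-coordinate is (-1)/(-1) = 1.
[PSR] = ½·(0·(1/2−4) + (-1/2)·(4−0) + (-5)·(0−(1/2))) = ½·(0 − 2 + 5/2) = 1/4, so the Q-coordinate is -1/4.
[PQS] = ½·(0·(2−(1/2)) + (-3)·(1/2−0) + (-1/2)·(0−2)) = ½·(0 − 3/2 + 1) = -1/4, so the R-coordinate is 1/4.

(1, -1/4, 1/4)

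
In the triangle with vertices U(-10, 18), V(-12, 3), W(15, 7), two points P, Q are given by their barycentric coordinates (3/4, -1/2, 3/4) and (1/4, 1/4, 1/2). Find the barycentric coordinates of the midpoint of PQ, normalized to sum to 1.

(1/2, -1/8, 5/8)

Since both coordinate triples sum to 1, the midpoint's barycentrics are the componentwise average.
(3/4+1/4)/2 = 1/2; similarly -1/8 and 5/8.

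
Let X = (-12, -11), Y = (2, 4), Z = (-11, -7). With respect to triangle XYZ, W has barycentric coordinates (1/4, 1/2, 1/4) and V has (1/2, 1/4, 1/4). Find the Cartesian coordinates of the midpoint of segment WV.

(-13/2, -35/8)

Barycentric coordinates of the midpoint are the average: (3/8, 3/8, 1/4).
Converting: (3/8)·X + (3/8)·Y + (1/4)·Z = (-13/2, -35/8).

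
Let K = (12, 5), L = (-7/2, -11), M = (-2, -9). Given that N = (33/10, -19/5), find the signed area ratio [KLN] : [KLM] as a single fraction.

2/5

[KLM] = ½·(12·(-11−(-9)) + (-7/2)·(-9−5) + (-2)·(5−(-11))) = ½·(-24 + 49 − 32) = -7/2.
[KLN] = ½·(12·(-11−(-19/5)) + (-7/2)·(-19/5−5) + (33/10)·(5−(-11))) = ½·(-432/5 + 154/5 + 264/5) = -7/5, so the ratio is (-7/5)/(-7/2) = 2/5.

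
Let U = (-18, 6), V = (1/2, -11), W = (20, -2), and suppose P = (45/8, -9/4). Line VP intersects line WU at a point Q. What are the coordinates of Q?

Barycentric coordinates of P with respect to UVW: (1/4, 1/4, 1/2).
On side WU the V-coordinate is zero; dropping P's V-weight 1/4 and renormalizing the remaining 1/2 : 1/4 gives weights 2/3, 1/3 on W, U.
Q = (2/3)·(20, -2) + (1/3)·(-18, 6) = (22/3, 2/3).

(22/3, 2/3)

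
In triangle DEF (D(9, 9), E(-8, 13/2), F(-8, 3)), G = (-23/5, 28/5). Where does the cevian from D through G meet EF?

Barycentric coordinates of G with respect to DEF: (1/5, 2/5, 2/5).
On side EF the D-coordinate is zero; dropping G's D-weight 1/5 and renormalizing the remaining 2/5 : 2/5 gives weights 1/2, 1/2 on E, F.
H = (1/2)·(-8, 13/2) + (1/2)·(-8, 3) = (-8, 19/4).

(-8, 19/4)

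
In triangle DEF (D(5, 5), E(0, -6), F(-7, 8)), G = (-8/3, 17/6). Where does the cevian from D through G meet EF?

(-21/5, 12/5)

Barycentric coordinates of G with respect to DEF: (1/6, 1/3, 1/2).
On side EF the D-coordinate is zero; dropping G's D-weight 1/6 and renormalizing the remaining 1/3 : 1/2 gives weights 2/5, 3/5 on E, F.
H = (2/5)·(0, -6) + (3/5)·(-7, 8) = (-21/5, 12/5).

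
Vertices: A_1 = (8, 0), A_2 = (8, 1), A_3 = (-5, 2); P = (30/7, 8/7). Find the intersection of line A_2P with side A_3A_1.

(-2/3, 4/3)

Barycentric coordinates of P with respect to A_1A_2A_3: (1/7, 4/7, 2/7).
On side A_3A_1 the A_2-coordinate is zero; dropping P's A_2-weight 4/7 and renormalizing the remaining 2/7 : 1/7 gives weights 2/3, 1/3 on A_3, A_1.
Q = (2/3)·(-5, 2) + (1/3)·(8, 0) = (-2/3, 4/3).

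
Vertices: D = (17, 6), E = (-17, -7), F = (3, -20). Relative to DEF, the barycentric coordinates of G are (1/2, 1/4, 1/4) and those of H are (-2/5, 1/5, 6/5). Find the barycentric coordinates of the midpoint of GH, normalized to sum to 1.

(1/20, 9/40, 29/40)

Since both coordinate triples sum to 1, the midpoint's barycentrics are the componentwise average.
(1/2+-2/5)/2 = 1/20; similarly 9/40 and 29/40.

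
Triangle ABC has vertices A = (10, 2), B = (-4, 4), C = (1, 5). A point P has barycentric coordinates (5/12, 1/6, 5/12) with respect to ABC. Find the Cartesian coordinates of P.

P = (5/12)·A + (1/6)·B + (5/12)·C.
x-coordinate: (5/12)·10 + (1/6)·(-4) + (5/12)·1 = 47/12.
y-coordinate: (5/12)·2 + (1/6)·4 + (5/12)·5 = 43/12.

(47/12, 43/12)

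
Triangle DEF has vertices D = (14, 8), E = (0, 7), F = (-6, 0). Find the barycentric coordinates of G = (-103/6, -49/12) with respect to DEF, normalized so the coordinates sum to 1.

Signed area of the reference triangle: [DEF] = ½·(14·(7−0) + 0·(0−8) + (-6)·(8−7)) = ½·(98 + 0 − 6) = 46.
[GEF] = ½·((-103/6)·(7−0) + 0·(0−(-49/12)) + (-6)·(-49/12−7)) = ½·(-721/6 + 0 + 133/2) = -161/6, so the D-coordinate is (-161/6)/46 = -7/12.
[DGF] = ½·(14·(-49/12−0) + (-103/6)·(0−8) + (-6)·(8−(-49/12))) = ½·(-343/6 + 412/3 − 145/2) = 23/6, so the E-coordinate is 1/12.
[DEG] = ½·(14·(7−(-49/12)) + 0·(-49/12−8) + (-103/6)·(8−7)) = ½·(931/6 + 0 − 103/6) = 69, so the F-coordinate is 3/2.

(-7/12, 1/12, 3/2)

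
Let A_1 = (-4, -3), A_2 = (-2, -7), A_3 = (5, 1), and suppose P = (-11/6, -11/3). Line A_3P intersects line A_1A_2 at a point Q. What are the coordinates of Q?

(-16/5, -23/5)

Barycentric coordinates of P with respect to A_1A_2A_3: (1/2, 1/3, 1/6).
On side A_1A_2 the A_3-coordinate is zero; dropping P's A_3-weight 1/6 and renormalizing the remaining 1/2 : 1/3 gives weights 3/5, 2/5 on A_1, A_2.
Q = (3/5)·(-4, -3) + (2/5)·(-2, -7) = (-16/5, -23/5).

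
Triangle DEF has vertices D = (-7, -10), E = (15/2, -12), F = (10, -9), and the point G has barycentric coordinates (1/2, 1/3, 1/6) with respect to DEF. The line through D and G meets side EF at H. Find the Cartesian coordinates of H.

Line DG meets EF where the D-coordinate vanishes; zeroing G's D-weight and renormalizing leaves E, F-weights 1/3 : 1/6 → (2/3, 1/3).
So H = (2/3)·E + (1/3)·F = (25/3, -11).

(25/3, -11)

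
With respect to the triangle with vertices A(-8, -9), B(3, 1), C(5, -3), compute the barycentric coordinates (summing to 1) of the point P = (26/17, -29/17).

(3/17, 10/17, 4/17)

Signed area of the reference triangle: [ABC] = ½·((-8)·(1−(-3)) + 3·(-3−(-9)) + 5·(-9−1)) = ½·(-32 + 18 − 50) = -32.
[PBC] = ½·((26/17)·(1−(-3)) + 3·(-3−(-29/17)) + 5·(-29/17−1)) = ½·(104/17 − 66/17 − 230/17) = -96/17, so the A-coordinate is (-96/17)/(-32) = 3/17.
[APC] = ½·((-8)·(-29/17−(-3)) + (26/17)·(-3−(-9)) + 5·(-9−(-29/17))) = ½·(-176/17 + 156/17 − 620/17) = -320/17, so the B-coordinate is 10/17.
[ABP] = ½·((-8)·(1−(-29/17)) + 3·(-29/17−(-9)) + (26/17)·(-9−1)) = ½·(-368/17 + 372/17 − 260/17) = -128/17, so the C-coordinate is 4/17.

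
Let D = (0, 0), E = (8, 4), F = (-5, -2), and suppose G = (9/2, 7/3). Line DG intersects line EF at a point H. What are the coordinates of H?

Barycentric coordinates of G with respect to DEF: (1/6, 2/3, 1/6).
On side EF the D-coordinate is zero; dropping G's D-weight 1/6 and renormalizing the remaining 2/3 : 1/6 gives weights 4/5, 1/5 on E, F.
H = (4/5)·(8, 4) + (1/5)·(-5, -2) = (27/5, 14/5).

(27/5, 14/5)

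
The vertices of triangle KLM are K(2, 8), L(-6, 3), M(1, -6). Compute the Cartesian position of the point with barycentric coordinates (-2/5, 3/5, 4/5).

N = (-2/5)·K + (3/5)·L + (4/5)·M.
x-coordinate: (-2/5)·2 + (3/5)·(-6) + (4/5)·1 = -18/5.
y-coordinate: (-2/5)·8 + (3/5)·3 + (4/5)·(-6) = -31/5.

(-18/5, -31/5)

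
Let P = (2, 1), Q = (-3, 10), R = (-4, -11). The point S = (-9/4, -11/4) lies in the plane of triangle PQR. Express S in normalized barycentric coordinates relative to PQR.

Signed area of the reference triangle: [PQR] = ½·(2·(10−(-11)) + (-3)·(-11−1) + (-4)·(1−10)) = ½·(42 + 36 + 36) = 57.
[SQR] = ½·((-9/4)·(10−(-11)) + (-3)·(-11−(-11/4)) + (-4)·(-11/4−10)) = ½·(-189/4 + 99/4 + 51) = 57/4, so the P-coordinate is (57/4)/57 = 1/4.
[PSR] = ½·(2·(-11/4−(-11)) + (-9/4)·(-11−1) + (-4)·(1−(-11/4))) = ½·(33/2 + 27 − 15) = 57/4, so the Q-coordinate is 1/4.
[PQS] = ½·(2·(10−(-11/4)) + (-3)·(-11/4−1) + (-9/4)·(1−10)) = ½·(51/2 + 45/4 + 81/4) = 57/2, so the R-coordinate is 1/2.
Check: 1/4 + 1/4 + 1/2 = 1.

(1/4, 1/4, 1/2)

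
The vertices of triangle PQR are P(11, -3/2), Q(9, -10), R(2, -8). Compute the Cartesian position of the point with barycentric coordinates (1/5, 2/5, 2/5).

(33/5, -15/2)

S = (1/5)·P + (2/5)·Q + (2/5)·R.
x-coordinate: (1/5)·11 + (2/5)·9 + (2/5)·2 = 33/5.
y-coordinate: (1/5)·(-3/2) + (2/5)·(-10) + (2/5)·(-8) = -15/2.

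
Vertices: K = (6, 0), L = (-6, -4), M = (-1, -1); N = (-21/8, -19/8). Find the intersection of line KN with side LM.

(-27/7, -19/7)

Barycentric coordinates of N with respect to KLM: (1/8, 1/2, 3/8).
On side LM the K-coordinate is zero; dropping N's K-weight 1/8 and renormalizing the remaining 1/2 : 3/8 gives weights 4/7, 3/7 on L, M.
J = (4/7)·(-6, -4) + (3/7)·(-1, -1) = (-27/7, -19/7).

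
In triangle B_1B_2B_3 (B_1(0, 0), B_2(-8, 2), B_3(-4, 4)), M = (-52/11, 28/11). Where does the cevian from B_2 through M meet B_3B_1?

Barycentric coordinates of M with respect to B_1B_2B_3: (2/11, 4/11, 5/11).
On side B_3B_1 the B_2-coordinate is zero; dropping M's B_2-weight 4/11 and renormalizing the remaining 5/11 : 2/11 gives weights 5/7, 2/7 on B_3, B_1.
N = (5/7)·(-4, 4) + (2/7)·(0, 0) = (-20/7, 20/7).

(-20/7, 20/7)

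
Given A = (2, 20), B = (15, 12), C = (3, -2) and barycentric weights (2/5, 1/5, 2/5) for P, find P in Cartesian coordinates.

(5, 48/5)

P = (2/5)·A + (1/5)·B + (2/5)·C.
x-coordinate: (2/5)·2 + (1/5)·15 + (2/5)·3 = 5.
y-coordinate: (2/5)·20 + (1/5)·12 + (2/5)·(-2) = 48/5.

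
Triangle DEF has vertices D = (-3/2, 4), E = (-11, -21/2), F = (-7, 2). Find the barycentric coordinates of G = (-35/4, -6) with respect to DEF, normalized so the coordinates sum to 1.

Signed area of the reference triangle: [DEF] = ½·((-3/2)·(-21/2−2) + (-11)·(2−4) + (-7)·(4−(-21/2))) = ½·(75/4 + 22 − 203/2) = -243/8.
[GEF] = ½·((-35/4)·(-21/2−2) + (-11)·(2−(-6)) + (-7)·(-6−(-21/2))) = ½·(875/8 − 88 − 63/2) = -81/16, so the D-coordinate is (-81/16)/(-243/8) = 1/6.
[DGF] = ½·((-3/2)·(-6−2) + (-35/4)·(2−4) + (-7)·(4−(-6))) = ½·(12 + 35/2 − 70) = -81/4, so the E-coordinate is 2/3.
[DEG] = ½·((-3/2)·(-21/2−(-6)) + (-11)·(-6−4) + (-35/4)·(4−(-21/2))) = ½·(27/4 + 110 − 1015/8) = -81/16, so the F-coordinate is 1/6.
Check: 1/6 + 2/3 + 1/6 = 1.

(1/6, 2/3, 1/6)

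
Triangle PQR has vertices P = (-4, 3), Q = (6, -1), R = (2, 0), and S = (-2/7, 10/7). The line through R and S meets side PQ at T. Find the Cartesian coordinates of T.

Barycentric coordinates of S with respect to PQR: (4/7, 2/7, 1/7).
On side PQ the R-coordinate is zero; dropping S's R-weight 1/7 and renormalizing the remaining 4/7 : 2/7 gives weights 2/3, 1/3 on P, Q.
T = (2/3)·(-4, 3) + (1/3)·(6, -1) = (-2/3, 5/3).

(-2/3, 5/3)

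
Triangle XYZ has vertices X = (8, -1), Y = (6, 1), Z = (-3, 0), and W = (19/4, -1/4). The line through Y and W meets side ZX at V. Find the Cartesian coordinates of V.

(13/3, -2/3)

Barycentric coordinates of W with respect to XYZ: (1/2, 1/4, 1/4).
On side ZX the Y-coordinate is zero; dropping W's Y-weight 1/4 and renormalizing the remaining 1/4 : 1/2 gives weights 1/3, 2/3 on Z, X.
V = (1/3)·(-3, 0) + (2/3)·(8, -1) = (13/3, -2/3).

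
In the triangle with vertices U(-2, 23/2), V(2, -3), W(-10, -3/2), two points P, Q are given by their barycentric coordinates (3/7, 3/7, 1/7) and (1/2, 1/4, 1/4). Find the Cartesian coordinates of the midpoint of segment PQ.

Barycentric coordinates of the midpoint are the average: (13/28, 19/56, 11/56).
Converting: (13/28)·U + (19/56)·V + (11/56)·W = (-31/14, 451/112).

(-31/14, 451/112)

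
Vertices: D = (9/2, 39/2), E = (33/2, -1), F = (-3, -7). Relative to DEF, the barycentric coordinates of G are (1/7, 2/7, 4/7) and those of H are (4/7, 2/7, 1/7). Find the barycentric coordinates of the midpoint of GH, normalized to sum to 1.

Since both coordinate triples sum to 1, the midpoint's barycentrics are the componentwise average.
(1/7+4/7)/2 = 5/14; similarly 2/7 and 5/14.

(5/14, 2/7, 5/14)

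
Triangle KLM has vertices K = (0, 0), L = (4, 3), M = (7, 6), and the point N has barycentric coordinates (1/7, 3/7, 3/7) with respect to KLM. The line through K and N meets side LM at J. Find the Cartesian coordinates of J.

Line KN meets LM where the K-coordinate vanishes; zeroing N's K-weight and renormalizing leaves L, M-weights 3/7 : 3/7 → (1/2, 1/2).
So J = (1/2)·L + (1/2)·M = (11/2, 9/2).

(11/2, 9/2)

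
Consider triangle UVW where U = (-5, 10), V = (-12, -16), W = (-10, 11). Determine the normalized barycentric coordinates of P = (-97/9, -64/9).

(1/9, 2/3, 2/9)

Signed area of the reference triangle: [UVW] = ½·((-5)·(-16−11) + (-12)·(11−10) + (-10)·(10−(-16))) = ½·(135 − 12 − 260) = -137/2.
[PVW] = ½·((-97/9)·(-16−11) + (-12)·(11−(-64/9)) + (-10)·(-64/9−(-16))) = ½·(291 − 652/3 − 800/9) = -137/18, so the U-coordinate is (-137/18)/(-137/2) = 1/9.
[UPW] = ½·((-5)·(-64/9−11) + (-97/9)·(11−10) + (-10)·(10−(-64/9))) = ½·(815/9 − 97/9 − 1540/9) = -137/3, so the V-coordinate is 2/3.
[UVP] = ½·((-5)·(-16−(-64/9)) + (-12)·(-64/9−10) + (-97/9)·(10−(-16))) = ½·(400/9 + 616/3 − 2522/9) = -137/9, so the W-coordinate is 2/9.
Check: 1/9 + 2/3 + 2/9 = 1.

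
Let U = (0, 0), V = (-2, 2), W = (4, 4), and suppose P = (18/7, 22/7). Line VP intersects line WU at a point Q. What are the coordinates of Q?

(10/3, 10/3)

Barycentric coordinates of P with respect to UVW: (1/7, 1/7, 5/7).
On side WU the V-coordinate is zero; dropping P's V-weight 1/7 and renormalizing the remaining 5/7 : 1/7 gives weights 5/6, 1/6 on W, U.
Q = (5/6)·(4, 4) + (1/6)·(0, 0) = (10/3, 10/3).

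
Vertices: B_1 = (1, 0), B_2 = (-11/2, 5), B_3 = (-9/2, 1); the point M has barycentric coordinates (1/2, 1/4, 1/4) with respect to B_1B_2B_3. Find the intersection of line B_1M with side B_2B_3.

(-5, 3)

Line B_1M meets B_2B_3 where the B_1-coordinate vanishes; zeroing M's B_1-weight and renormalizing leaves B_2, B_3-weights 1/4 : 1/4 → (1/2, 1/2).
So N = (1/2)·B_2 + (1/2)·B_3 = (-5, 3).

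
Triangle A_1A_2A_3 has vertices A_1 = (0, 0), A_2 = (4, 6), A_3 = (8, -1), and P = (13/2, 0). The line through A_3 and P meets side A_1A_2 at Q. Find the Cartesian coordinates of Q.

(2, 3)

Barycentric coordinates of P with respect to A_1A_2A_3: (1/8, 1/8, 3/4).
On side A_1A_2 the A_3-coordinate is zero; dropping P's A_3-weight 3/4 and renormalizing the remaining 1/8 : 1/8 gives weights 1/2, 1/2 on A_1, A_2.
Q = (1/2)·(0, 0) + (1/2)·(4, 6) = (2, 3).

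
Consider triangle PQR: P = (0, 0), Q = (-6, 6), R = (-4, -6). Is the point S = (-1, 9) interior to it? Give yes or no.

no

Barycentric coordinates of S: (11/10, 7/10, -4/5).
The three coordinates are positive, positive, negative; a point is interior exactly when all three are positive.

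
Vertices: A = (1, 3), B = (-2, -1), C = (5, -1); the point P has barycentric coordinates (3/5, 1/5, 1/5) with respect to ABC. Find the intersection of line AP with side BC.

(3/2, -1)

Line AP meets BC where the A-coordinate vanishes; zeroing P's A-weight and renormalizing leaves B, C-weights 1/5 : 1/5 → (1/2, 1/2).
So Q = (1/2)·B + (1/2)·C = (3/2, -1).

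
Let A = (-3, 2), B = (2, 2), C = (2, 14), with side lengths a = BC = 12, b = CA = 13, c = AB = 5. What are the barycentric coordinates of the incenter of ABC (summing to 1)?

The incenter has barycentric coordinates proportional to the opposite side lengths: (12 : 13 : 5).
Normalizing by 12+13+5 = 30 gives (2/5, 13/30, 1/6).

(2/5, 13/30, 1/6)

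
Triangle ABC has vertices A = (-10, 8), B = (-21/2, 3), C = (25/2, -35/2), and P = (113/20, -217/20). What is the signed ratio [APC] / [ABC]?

1/5

[ABC] = ½·((-10)·(3−(-35/2)) + (-21/2)·(-35/2−8) + (25/2)·(8−3)) = ½·(-205 + 1071/4 + 125/2) = 501/8.
[APC] = ½·((-10)·(-217/20−(-35/2)) + (113/20)·(-35/2−8) + (25/2)·(8−(-217/20))) = ½·(-133/2 − 5763/40 + 1885/8) = 501/40, so the ratio is (501/40)/(501/8) = 1/5.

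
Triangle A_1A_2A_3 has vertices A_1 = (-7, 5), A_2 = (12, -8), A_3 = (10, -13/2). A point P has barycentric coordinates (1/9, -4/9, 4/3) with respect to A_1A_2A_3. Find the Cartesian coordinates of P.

P = (1/9)·A_1 + (-4/9)·A_2 + (4/3)·A_3.
x-coordinate: (1/9)·(-7) + (-4/9)·12 + (4/3)·10 = 65/9.
y-coordinate: (1/9)·5 + (-4/9)·(-8) + (4/3)·(-13/2) = -41/9.

(65/9, -41/9)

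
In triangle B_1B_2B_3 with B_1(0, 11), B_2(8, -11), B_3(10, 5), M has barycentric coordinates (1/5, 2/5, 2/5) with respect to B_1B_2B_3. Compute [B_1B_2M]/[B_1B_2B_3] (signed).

The signed ratio [B_1B_2M]/[B_1B_2B_3] equals the barycentric coordinate of M at vertex B_3, which is 2/5.

2/5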